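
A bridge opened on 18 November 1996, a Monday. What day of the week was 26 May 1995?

Friday

Count forward from the earlier date (May 26, 1995) to the later (November 18, 1996):
May 1995: 31 − 26 = 5 days remain.
Then 17 full months totalling 519 days.
November 1–18, 1996: 18 days.
Total: 5 + 519 + 18 = 542 days.
542 mod 7 = 3, so 3 days before Monday is Friday.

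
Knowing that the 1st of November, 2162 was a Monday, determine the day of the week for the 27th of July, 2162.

Count forward from the earlier date (July 27, 2162) to the later (November 1, 2162):
July 2162: 31 − 27 = 4 days remain.
Then August (31), September (30), October (31): 31 + 30 + 31 = 92 days.
November 1, 2162: 1 day.
Total: 4 + 92 + 1 = 97 days.
97 mod 7 = 6, so 6 days before Monday is Tuesday.

Tuesday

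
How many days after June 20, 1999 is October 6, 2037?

From June 20, 1999 to June 20, 2037: 38 years, of which 10 contain a Feb 29 — 28×365 + 10×366 = 13880 days.
(2000 is a leap year (divisible by 400).)
June 2037: 30 − 20 = 10 days remain.
Then July (31), August (31), September (30): 31 + 31 + 30 = 92 days.
October 1–6, 2037: 6 days.
Residual: 108 days.
Total: 13988 days.

13988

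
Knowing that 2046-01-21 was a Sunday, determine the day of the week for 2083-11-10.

From January 21, 2046 to January 21, 2083: 37 years, of which 9 contain a Feb 29 — 28×365 + 9×366 = 13514 days.
January 2083: 31 − 21 = 10 days remain.
Then 9 full months totalling 273 days.
November 1–10, 2083: 10 days.
Residual: 293 days.
Total: 13807 days.
13807 mod 7 = 3, so 3 days after Sunday is Wednesday.

Wednesday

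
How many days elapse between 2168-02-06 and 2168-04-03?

February 2168: 29 − 6 = 23 days remain (2168 is a leap year, so February has 29 days).
Then March (31): 31 days.
April 1–3, 2168: 3 days.
Total: 23 + 31 + 3 = 57 days.

57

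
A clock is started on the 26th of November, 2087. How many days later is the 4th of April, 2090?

November 26, 2087 → November 26, 2088: 366 days (2088 is a leap year).
November 26, 2088 → November 26, 2089: 365 days.
November 2089: 30 − 26 = 4 days remain.
Then December (31), January (31), February 2090 (28), March (31): 31 + 31 + 28 + 31 = 121 days.
April 1–4, 2090: 4 days.
Residual: 129 days.
Total: 860 days.

860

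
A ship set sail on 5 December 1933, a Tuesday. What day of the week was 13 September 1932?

Tuesday

Count forward from the earlier date (September 13, 1932) to the later (December 5, 1933):
September 13, 1932 → September 13, 1933: 365 days.
September 1933: 30 − 13 = 17 days remain.
Then October (31), November (30): 31 + 30 = 61 days.
December 1–5, 1933: 5 days.
Residual: 83 days.
Total: 448 days.
448 is a multiple of 7, so 13 September 1932 falls on the same weekday: Tuesday.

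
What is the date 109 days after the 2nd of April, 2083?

the 20th of July, 2083

Count 109 days after April 2, 2083:
April 2083: 30 − 2 = 28 days remain.
Then May (31), June (30): 31 + 30 = 61 days.
July 1–20, 2083: 20 days.
Total: 28 + 61 + 20 = 109 days.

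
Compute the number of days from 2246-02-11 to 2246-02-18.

7

Within February 2246: 18 − 11 = 7 days.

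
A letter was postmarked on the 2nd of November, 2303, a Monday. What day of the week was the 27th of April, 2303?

Monday

Count forward from the earlier date (April 27, 2303) to the later (November 2, 2303):
April 2303: 30 − 27 = 3 days remain.
Then May (31), June (30), July (31), August (31), September (30), October (31): 31 + 30 + 31 + 31 + 30 + 31 = 184 days.
November 1–2, 2303: 2 days.
Total: 3 + 184 + 2 = 189 days.
189 is a multiple of 7, so the 27th of April, 2303 falls on the same weekday: Monday.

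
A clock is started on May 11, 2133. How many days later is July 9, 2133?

May 2133: 31 − 11 = 20 days remain.
Then June (30): 30 days.
July 1–9, 2133: 9 days.
Total: 20 + 30 + 9 = 59 days.

59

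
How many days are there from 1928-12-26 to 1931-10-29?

Day-of-year of December 26, 1928: 361.
Day-of-year of October 29, 1931: 302.
1928 has 366 days, so 366 − 361 = 5 days remain in 1928.
Full years: 1929: 365; 1930: 365. Sum = 730.
Total: 5 + 730 + 302 = 1037 days.

1037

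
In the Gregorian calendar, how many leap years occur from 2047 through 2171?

30

Years divisible by 4: 2048, 2052, …, 2168 — 31 in all.
Of these, 2100 is divisible by 100 but not 400, so not leap.
Leap years: 31 − 1 = 30.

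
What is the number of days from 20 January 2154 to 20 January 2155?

365

January 2154: 31 − 20 = 11 days remain.
Then 11 full months totalling 334 days.
January 1–20, 2155: 20 days.
Total: 11 + 334 + 20 = 365 days.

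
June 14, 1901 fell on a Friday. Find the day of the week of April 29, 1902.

Tuesday

June 1901: 30 − 14 = 16 days remain.
Then 9 full months totalling 274 days.
April 1–29, 1902: 29 days.
Residual: 319 days.
Total: 319 days.
319 mod 7 = 4, so 4 days after Friday is Tuesday.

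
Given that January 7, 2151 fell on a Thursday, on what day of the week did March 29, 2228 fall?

Saturday

From January 7, 2151 to January 7, 2228: 77 years, of which 18 contain a Feb 29 — 59×365 + 18×366 = 28123 days.
(2200 is not a leap year (divisible by 100 but not 400).)
January 2228: 31 − 7 = 24 days remain.
Then February 2228 (29): 29 days.
March 1–29, 2228: 29 days.
Residual: 82 days.
Total: 28205 days.
28205 mod 7 = 2, so 2 days after Thursday is Saturday.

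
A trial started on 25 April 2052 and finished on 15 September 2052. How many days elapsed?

143

April 2052: 30 − 25 = 5 days remain.
Then May (31), June (30), July (31), August (31): 31 + 30 + 31 + 31 = 123 days.
September 1–15, 2052: 15 days.
Total: 5 + 123 + 15 = 143 days.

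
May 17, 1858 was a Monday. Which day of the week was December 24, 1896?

From May 17, 1858 to May 17, 1896: 38 years, of which 10 contain a Feb 29 — 28×365 + 10×366 = 13880 days.
May 1896: 31 − 17 = 14 days remain.
Then June (30), July (31), August (31), September (30), October (31), November (30): 30 + 31 + 31 + 30 + 31 + 30 = 183 days.
December 1–24, 1896: 24 days.
Residual: 221 days.
Total: 14101 days.
14101 mod 7 = 3, so 3 days after Monday is Thursday.

Thursday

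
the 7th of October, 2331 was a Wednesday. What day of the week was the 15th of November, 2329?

Friday

Count forward from the earlier date (November 15, 2329) to the later (October 7, 2331):
November 2329: 30 − 15 = 15 days remain.
Then 22 full months totalling 669 days.
October 1–7, 2331: 7 days.
Total: 15 + 669 + 7 = 691 days.
691 mod 7 = 5, so 5 days before Wednesday is Friday.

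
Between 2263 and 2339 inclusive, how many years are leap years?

Years divisible by 4: 2264, 2268, …, 2336 — 19 in all.
Of these, 2300 is divisible by 100 but not 400, so not leap.
Leap years: 19 − 1 = 18.

18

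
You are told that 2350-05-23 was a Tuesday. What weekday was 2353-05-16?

Saturday

May 23, 2350 → May 23, 2351: 365 days.
May 23, 2351 → May 23, 2352: 366 days (2352 is a leap year).
May 2352: 31 − 23 = 8 days remain.
Then 11 full months totalling 334 days.
May 1–16, 2353: 16 days.
Residual: 358 days.
Total: 1089 days.
1089 mod 7 = 4, so 4 days after Tuesday is Saturday.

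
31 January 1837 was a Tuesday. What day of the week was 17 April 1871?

From January 31, 1837 to January 31, 1871: 34 years, of which 8 contain a Feb 29 — 26×365 + 8×366 = 12418 days.
January 1871: 31 − 31 = 0 days remain.
Then February 1871 (28), March (31): 28 + 31 = 59 days.
April 1–17, 1871: 17 days.
Residual: 76 days.
Total: 12494 days.
12494 mod 7 = 6, so 6 days after Tuesday is Monday.

Monday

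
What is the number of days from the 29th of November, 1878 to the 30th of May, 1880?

548

November 1878: 30 − 29 = 1 day remains.
Then 17 full months totalling 517 days.
May 1–30, 1880: 30 days.
Total: 1 + 517 + 30 = 548 days.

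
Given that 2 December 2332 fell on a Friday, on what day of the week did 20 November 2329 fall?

Count forward from the earlier date (November 20, 2329) to the later (December 2, 2332):
Day-of-year of November 20, 2329: 324.
Day-of-year of December 2, 2332: 337.
2329 has 365 days, so 365 − 324 = 41 days remain in 2329.
Full years: 2330: 365; 2331: 365. Sum = 730.
Total: 41 + 730 + 337 = 1108 days.
1108 mod 7 = 2, so 2 days before Friday is Wednesday.

Wednesday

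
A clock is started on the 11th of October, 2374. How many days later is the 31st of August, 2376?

690

October 11, 2374 → October 11, 2375: 365 days.
October 2375: 31 − 11 = 20 days remain.
Then 9 full months totalling 274 days.
August 1–31, 2376: 31 days.
Residual: 325 days.
Total: 690 days.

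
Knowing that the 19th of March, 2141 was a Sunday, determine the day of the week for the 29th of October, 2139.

Thursday

Count forward from the earlier date (October 29, 2139) to the later (March 19, 2141):
October 2139: 31 − 29 = 2 days remain.
Then 16 full months totalling 486 days.
March 1–19, 2141: 19 days.
Total: 2 + 486 + 19 = 507 days.
507 mod 7 = 3, so 3 days before Sunday is Thursday.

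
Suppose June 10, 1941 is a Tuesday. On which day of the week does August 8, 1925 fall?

Count forward from the earlier date (August 8, 1925) to the later (June 10, 1941):
Day-of-year of August 8, 1925: 220.
Day-of-year of June 10, 1941: 161.
1925 has 365 days, so 365 − 220 = 145 days remain in 1925.
Full years 1926–1940: 11 common + 4 leap = 11×365 + 4×366 = 5479 days.
Total: 145 + 5479 + 161 = 5785 days.
5785 mod 7 = 3, so 3 days before Tuesday is Saturday.

Saturday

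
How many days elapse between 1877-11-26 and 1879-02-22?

November 1877: 30 − 26 = 4 days remain.
Then 14 full months totalling 427 days.
February 1–22, 1879: 22 days (1879 is not a leap year).
Total: 4 + 427 + 22 = 453 days.

453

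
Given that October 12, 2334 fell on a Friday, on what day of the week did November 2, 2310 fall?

Wednesday

Count forward from the earlier date (November 2, 2310) to the later (October 12, 2334):
From November 2, 2310 to November 2, 2333: 23 years, of which 6 contain a Feb 29 — 17×365 + 6×366 = 8401 days.
November 2333: 30 − 2 = 28 days remain.
Then 10 full months totalling 304 days.
October 1–12, 2334: 12 days.
Residual: 344 days.
Total: 8745 days.
8745 mod 7 = 2, so 2 days before Friday is Wednesday.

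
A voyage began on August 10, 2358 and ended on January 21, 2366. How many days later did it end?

From August 10, 2358 to August 10, 2365: 7 years, of which 2 contain a Feb 29 — 5×365 + 2×366 = 2557 days.
August 2365: 31 − 10 = 21 days remain.
Then September (30), October (31), November (30), December (31): 30 + 31 + 30 + 31 = 122 days.
January 1–21, 2366: 21 days.
Residual: 164 days.
Total: 2721 days.

2721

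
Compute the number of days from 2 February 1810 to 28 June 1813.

1242

Day-of-year of February 2, 1810: 33.
Day-of-year of June 28, 1813: 179.
1810 has 365 days, so 365 − 33 = 332 days remain in 1810.
Full years: 1811: 365; 1812: 366. Sum = 731.
Total: 332 + 731 + 179 = 1242 days.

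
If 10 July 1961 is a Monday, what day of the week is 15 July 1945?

Sunday

Count forward from the earlier date (July 15, 1945) to the later (July 10, 1961):
Day-of-year of July 15, 1945: 196.
Day-of-year of July 10, 1961: 191.
1945 has 365 days, so 365 − 196 = 169 days remain in 1945.
Full years 1946–1960: 11 common + 4 leap = 11×365 + 4×366 = 5479 days.
Total: 169 + 5479 + 191 = 5839 days.
5839 mod 7 = 1, so 1 day before Monday is Sunday.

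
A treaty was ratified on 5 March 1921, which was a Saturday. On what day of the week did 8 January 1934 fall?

From March 5, 1921 to March 5, 1933: 12 years, of which 3 contain a Feb 29 — 9×365 + 3×366 = 4383 days.
March 1933: 31 − 5 = 26 days remain.
Then 9 full months totalling 275 days.
January 1–8, 1934: 8 days.
Residual: 309 days.
Total: 4692 days.
4692 mod 7 = 2, so 2 days after Saturday is Monday.

Monday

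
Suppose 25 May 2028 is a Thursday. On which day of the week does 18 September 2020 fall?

Count forward from the earlier date (September 18, 2020) to the later (May 25, 2028):
From September 18, 2020 to September 18, 2027: 7 years, of which 1 contains a Feb 29 — 6×365 + 1×366 = 2556 days.
September 2027: 30 − 18 = 12 days remain.
Then October (31), November (30), December (31), January (31), February 2028 (29), March (31), April (30): 31 + 30 + 31 + 31 + 29 + 31 + 30 = 213 days.
May 1–25, 2028: 25 days.
Residual: 250 days.
Total: 2806 days.
2806 mod 7 = 6, so 6 days before Thursday is Friday.

Friday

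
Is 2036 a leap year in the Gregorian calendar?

2036 is a leap year.

Yes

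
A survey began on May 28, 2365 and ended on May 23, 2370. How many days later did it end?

1821

Day-of-year of May 28, 2365: 148.
Day-of-year of May 23, 2370: 143.
2365 has 365 days, so 365 − 148 = 217 days remain in 2365.
Full years: 2366: 365; 2367: 365; 2368: 366; 2369: 365. Sum = 1461.
Total: 217 + 1461 + 143 = 1821 days.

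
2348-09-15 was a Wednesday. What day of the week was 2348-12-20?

September 2348: 30 − 15 = 15 days remain.
Then October (31), November (30): 31 + 30 = 61 days.
December 1–20, 2348: 20 days.
Total: 15 + 61 + 20 = 96 days.
96 mod 7 = 5, so 5 days after Wednesday is Monday.

Monday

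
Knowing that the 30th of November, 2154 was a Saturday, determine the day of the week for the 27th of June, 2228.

From November 30, 2154 to November 30, 2227: 73 years, of which 17 contain a Feb 29 — 56×365 + 17×366 = 26662 days.
(2200 is not a leap year (divisible by 100 but not 400).)
November 2227: 30 − 30 = 0 days remain.
Then December (31), January (31), February 2228 (29), March (31), April (30), May (31): 31 + 31 + 29 + 31 + 30 + 31 = 183 days.
June 1–27, 2228: 27 days.
Residual: 210 days.
Total: 26872 days.
26872 mod 7 = 6, so 6 days after Saturday is Friday.

Friday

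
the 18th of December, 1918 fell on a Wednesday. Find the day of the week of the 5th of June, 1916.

Monday

Count forward from the earlier date (June 5, 1916) to the later (December 18, 1918):
June 5, 1916 → June 5, 1917: 365 days.
June 5, 1917 → June 5, 1918: 365 days.
June 1918: 30 − 5 = 25 days remain.
Then July (31), August (31), September (30), October (31), November (30): 31 + 31 + 30 + 31 + 30 = 153 days.
December 1–18, 1918: 18 days.
Residual: 196 days.
Total: 926 days.
926 mod 7 = 2, so 2 days before Wednesday is Monday.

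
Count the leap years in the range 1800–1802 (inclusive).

0

Years divisible by 4 in [1800, 1802]: 1800.
Of these, 1800 is divisible by 100 but not 400, so not leap.
Leap years: 1 − 1 = 0.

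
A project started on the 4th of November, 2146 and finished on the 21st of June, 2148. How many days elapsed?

November 2146: 30 − 4 = 26 days remain.
Then 18 full months totalling 548 days.
June 1–21, 2148: 21 days.
Total: 26 + 548 + 21 = 595 days.

595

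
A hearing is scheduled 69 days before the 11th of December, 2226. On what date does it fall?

the 3rd of October, 2226

Count 69 days before December 11, 2226:
October 2226: 31 − 3 = 28 days remain.
Then November (30): 30 days.
December 1–11, 2226: 11 days.
Total: 28 + 30 + 11 = 69 days.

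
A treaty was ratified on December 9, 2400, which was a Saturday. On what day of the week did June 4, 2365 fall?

Friday

Count forward from the earlier date (June 4, 2365) to the later (December 9, 2400):
Day-of-year of June 4, 2365: 155.
Day-of-year of December 9, 2400: 344.
2365 has 365 days, so 365 − 155 = 210 days remain in 2365.
Full years 2366–2399: 26 common + 8 leap = 26×365 + 8×366 = 12418 days.
Total: 210 + 12418 + 344 = 12972 days.
12972 mod 7 = 1, so 1 day before Saturday is Friday.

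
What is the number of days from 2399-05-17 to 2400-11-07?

May 2399: 31 − 17 = 14 days remain.
Then 17 full months totalling 519 days.
November 1–7, 2400: 7 days.
Total: 14 + 519 + 7 = 540 days.

540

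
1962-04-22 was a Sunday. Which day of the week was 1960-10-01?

Saturday

Count forward from the earlier date (October 1, 1960) to the later (April 22, 1962):
October 1, 1960 → October 1, 1961: 365 days.
October 1961: 31 − 1 = 30 days remain.
Then November (30), December (31), January (31), February 1962 (28), March (31): 30 + 31 + 31 + 28 + 31 = 151 days.
April 1–22, 1962: 22 days.
Residual: 203 days.
Total: 568 days.
568 mod 7 = 1, so 1 day before Sunday is Saturday.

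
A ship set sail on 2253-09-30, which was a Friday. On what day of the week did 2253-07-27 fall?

Wednesday

Count forward from the earlier date (July 27, 2253) to the later (September 30, 2253):
July 2253: 31 − 27 = 4 days remain.
Then August (31): 31 days.
September 1–30, 2253: 30 days.
Total: 4 + 31 + 30 = 65 days.
65 mod 7 = 2, so 2 days before Friday is Wednesday.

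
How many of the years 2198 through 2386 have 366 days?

45

Years divisible by 4: 2200, 2204, …, 2384 — 47 in all.
Of these, 2200, 2300 are divisible by 100 but not 400, so not leap.
Leap years: 47 − 2 = 45.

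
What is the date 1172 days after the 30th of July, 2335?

the 14th of October, 2338

Count 1172 days after July 30, 2335:
Day-of-year of July 30, 2335: 211.
Day-of-year of October 14, 2338: 287.
2335 has 365 days, so 365 − 211 = 154 days remain in 2335.
Full years: 2336: 366; 2337: 365. Sum = 731.
Total: 154 + 731 + 287 = 1172 days.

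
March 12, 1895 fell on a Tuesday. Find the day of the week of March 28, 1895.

Within March 1895: 28 − 12 = 16 days.
16 mod 7 = 2, so 2 days after Tuesday is Thursday.

Thursday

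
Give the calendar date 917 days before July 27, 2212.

January 22, 2210

Count 917 days before July 27, 2212:
Day-of-year of January 22, 2210: 22.
Day-of-year of July 27, 2212: 209.
2210 has 365 days, so 365 − 22 = 343 days remain in 2210.
Full years: 2211: 365. Sum = 365.
Total: 343 + 365 + 209 = 917 days.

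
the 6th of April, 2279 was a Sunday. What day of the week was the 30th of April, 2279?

Within April 2279: 30 − 6 = 24 days.
24 mod 7 = 3, so 3 days after Sunday is Wednesday.

Wednesday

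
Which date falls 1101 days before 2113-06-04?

2110-05-30

Count 1101 days before June 4, 2113:
Day-of-year of May 30, 2110: 150.
Day-of-year of June 4, 2113: 155.
2110 has 365 days, so 365 − 150 = 215 days remain in 2110.
Full years: 2111: 365; 2112: 366. Sum = 731.
Total: 215 + 731 + 155 = 1101 days.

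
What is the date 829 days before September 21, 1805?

June 15, 1803

Count 829 days before September 21, 1805:
June 15, 1803 → June 15, 1804: 366 days (1804 is a leap year).
June 15, 1804 → June 15, 1805: 365 days.
June 1805: 30 − 15 = 15 days remain.
Then July (31), August (31): 31 + 31 = 62 days.
September 1–21, 1805: 21 days.
Residual: 98 days.
Total: 829 days.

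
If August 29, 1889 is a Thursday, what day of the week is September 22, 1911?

Day-of-year of August 29, 1889: 241.
Day-of-year of September 22, 1911: 265.
1889 has 365 days, so 365 − 241 = 124 days remain in 1889.
Full years 1890–1910: 17 common + 4 leap = 17×365 + 4×366 = 7669 days.
Total: 124 + 7669 + 265 = 8058 days.
8058 mod 7 = 1, so 1 day after Thursday is Friday.

Friday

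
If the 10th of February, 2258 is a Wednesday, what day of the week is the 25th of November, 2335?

Monday

From February 10, 2258 to February 10, 2335: 77 years, of which 18 contain a Feb 29 — 59×365 + 18×366 = 28123 days.
(2300 is not a leap year (divisible by 100 but not 400).)
February 2335: 28 − 10 = 18 days remain (2335 is not a leap year, so February has 28 days).
Then March (31), April (30), May (31), June (30), July (31), August (31), September (30), October (31): 31 + 30 + 31 + 30 + 31 + 31 + 30 + 31 = 245 days.
November 1–25, 2335: 25 days.
Residual: 288 days.
Total: 28411 days.
28411 mod 7 = 5, so 5 days after Wednesday is Monday.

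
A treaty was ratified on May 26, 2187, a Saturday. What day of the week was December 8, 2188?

Monday

Day-of-year of May 26, 2187: 146.
Day-of-year of December 8, 2188: 343.
2187 has 365 days, so 365 − 146 = 219 days remain in 2187.
Total: 219 + 343 = 562 days.
562 mod 7 = 2, so 2 days after Saturday is Monday.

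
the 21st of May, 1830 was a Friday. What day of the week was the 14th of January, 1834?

Day-of-year of May 21, 1830: 141.
Day-of-year of January 14, 1834: 14.
1830 has 365 days, so 365 − 141 = 224 days remain in 1830.
Full years: 1831: 365; 1832: 366; 1833: 365. Sum = 1096.
Total: 224 + 1096 + 14 = 1334 days.
1334 mod 7 = 4, so 4 days after Friday is Tuesday.

Tuesday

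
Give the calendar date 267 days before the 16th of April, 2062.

the 23rd of July, 2061

Count 267 days before April 16, 2062:
July 2061: 31 − 23 = 8 days remain.
Then August (31), September (30), October (31), November (30), December (31), January (31), February 2062 (28), March (31): 31 + 30 + 31 + 30 + 31 + 31 + 28 + 31 = 243 days.
April 1–16, 2062: 16 days.
Residual: 267 days.
Total: 267 days.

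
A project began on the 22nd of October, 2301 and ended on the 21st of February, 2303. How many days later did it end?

487

Day-of-year of October 22, 2301: 295.
Day-of-year of February 21, 2303: 52.
2301 has 365 days, so 365 − 295 = 70 days remain in 2301.
Full years: 2302: 365. Sum = 365.
Total: 70 + 365 + 52 = 487 days.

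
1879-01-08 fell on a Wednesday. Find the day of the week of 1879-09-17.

Wednesday

January 1879: 31 − 8 = 23 days remain.
Then February 1879 (28), March (31), April (30), May (31), June (30), July (31), August (31): 28 + 31 + 30 + 31 + 30 + 31 + 31 = 212 days.
September 1–17, 1879: 17 days.
Total: 23 + 212 + 17 = 252 days.
252 is a multiple of 7, so 1879-09-17 falls on the same weekday: Wednesday.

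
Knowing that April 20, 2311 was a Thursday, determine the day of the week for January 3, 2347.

Friday

Day-of-year of April 20, 2311: 110.
Day-of-year of January 3, 2347: 3.
2311 has 365 days, so 365 − 110 = 255 days remain in 2311.
Full years 2312–2346: 26 common + 9 leap = 26×365 + 9×366 = 12784 days.
Total: 255 + 12784 + 3 = 13042 days.
13042 mod 7 = 1, so 1 day after Thursday is Friday.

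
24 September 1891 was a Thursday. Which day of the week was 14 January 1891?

Wednesday

Count forward from the earlier date (January 14, 1891) to the later (September 24, 1891):
January 1891: 31 − 14 = 17 days remain.
Then February 1891 (28), March (31), April (30), May (31), June (30), July (31), August (31): 28 + 31 + 30 + 31 + 30 + 31 + 31 = 212 days.
September 1–24, 1891: 24 days.
Total: 17 + 212 + 24 = 253 days.
253 mod 7 = 1, so 1 day before Thursday is Wednesday.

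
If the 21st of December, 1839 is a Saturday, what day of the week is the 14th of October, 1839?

Monday

Count forward from the earlier date (October 14, 1839) to the later (December 21, 1839):
October 1839: 31 − 14 = 17 days remain.
Then November (30): 30 days.
December 1–21, 1839: 21 days.
Total: 17 + 30 + 21 = 68 days.
68 mod 7 = 5, so 5 days before Saturday is Monday.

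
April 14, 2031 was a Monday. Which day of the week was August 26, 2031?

Tuesday

April 2031: 30 − 14 = 16 days remain.
Then May (31), June (30), July (31): 31 + 30 + 31 = 92 days.
August 1–26, 2031: 26 days.
Total: 16 + 92 + 26 = 134 days.
134 mod 7 = 1, so 1 day after Monday is Tuesday.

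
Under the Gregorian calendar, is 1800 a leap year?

1800 is not a leap year (divisible by 100 but not 400).

No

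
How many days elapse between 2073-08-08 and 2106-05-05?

11957

From August 8, 2073 to August 8, 2105: 32 years, of which 7 contain a Feb 29 — 25×365 + 7×366 = 11687 days.
(2100 is not a leap year (divisible by 100 but not 400).)
August 2105: 31 − 8 = 23 days remain.
Then September (30), October (31), November (30), December (31), January (31), February 2106 (28), March (31), April (30): 30 + 31 + 30 + 31 + 31 + 28 + 31 + 30 = 242 days.
May 1–5, 2106: 5 days.
Residual: 270 days.
Total: 11957 days.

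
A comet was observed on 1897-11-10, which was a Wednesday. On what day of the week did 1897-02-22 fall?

Monday

Count forward from the earlier date (February 22, 1897) to the later (November 10, 1897):
February 1897: 28 − 22 = 6 days remain (1897 is not a leap year, so February has 28 days).
Then March (31), April (30), May (31), June (30), July (31), August (31), September (30), October (31): 31 + 30 + 31 + 30 + 31 + 31 + 30 + 31 = 245 days.
November 1–10, 1897: 10 days.
Total: 6 + 245 + 10 = 261 days.
261 mod 7 = 2, so 2 days before Wednesday is Monday.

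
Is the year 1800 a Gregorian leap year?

1800 is not a leap year (divisible by 100 but not 400).

No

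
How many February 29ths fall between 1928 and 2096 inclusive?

Years divisible by 4: 1928, 1932, …, 2096 — 43 in all.
2000 is divisible by 400, so still leap.
No century exceptions apply. Count: 43.

43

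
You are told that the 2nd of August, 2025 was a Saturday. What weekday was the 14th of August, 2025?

Within August 2025: 14 − 2 = 12 days.
12 mod 7 = 5, so 5 days after Saturday is Thursday.

Thursday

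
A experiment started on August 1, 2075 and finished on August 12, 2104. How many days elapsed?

From August 1, 2075 to August 1, 2104: 29 years, of which 7 contain a Feb 29 — 22×365 + 7×366 = 10592 days.
(2100 is not a leap year (divisible by 100 but not 400).)
Within August 2104: 12 − 1 = 11 days.
Total: 10603 days.

10603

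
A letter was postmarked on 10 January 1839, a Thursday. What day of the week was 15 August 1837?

Tuesday

Count forward from the earlier date (August 15, 1837) to the later (January 10, 1839):
August 15, 1837 → August 15, 1838: 365 days.
August 1838: 31 − 15 = 16 days remain.
Then September (30), October (31), November (30), December (31): 30 + 31 + 30 + 31 = 122 days.
January 1–10, 1839: 10 days.
Residual: 148 days.
Total: 513 days.
513 mod 7 = 2, so 2 days before Thursday is Tuesday.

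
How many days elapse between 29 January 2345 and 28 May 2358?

From January 29, 2345 to January 29, 2358: 13 years, of which 3 contain a Feb 29 — 10×365 + 3×366 = 4748 days.
January 2358: 31 − 29 = 2 days remain.
Then February 2358 (28), March (31), April (30): 28 + 31 + 30 = 89 days.
May 1–28, 2358: 28 days.
Residual: 119 days.
Total: 4867 days.

4867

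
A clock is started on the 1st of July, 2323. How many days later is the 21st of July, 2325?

July 1, 2323 → July 1, 2324: 366 days (2324 is a leap year).
July 1, 2324 → July 1, 2325: 365 days.
Within July 2325: 21 − 1 = 20 days.
Total: 751 days.

751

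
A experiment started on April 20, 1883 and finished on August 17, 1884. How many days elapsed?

April 1883: 30 − 20 = 10 days remain.
Then 15 full months totalling 458 days.
August 1–17, 1884: 17 days.
Total: 10 + 458 + 17 = 485 days.

485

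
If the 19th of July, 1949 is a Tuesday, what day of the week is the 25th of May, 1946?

Saturday

Count forward from the earlier date (May 25, 1946) to the later (July 19, 1949):
Day-of-year of May 25, 1946: 145.
Day-of-year of July 19, 1949: 200.
1946 has 365 days, so 365 − 145 = 220 days remain in 1946.
Full years: 1947: 365; 1948: 366. Sum = 731.
Total: 220 + 731 + 200 = 1151 days.
1151 mod 7 = 3, so 3 days before Tuesday is Saturday.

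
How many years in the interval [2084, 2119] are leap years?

Years divisible by 4 in [2084, 2119]: 2084, 2088, 2092, 2096, 2100, 2104, 2108, 2112, 2116.
Of these, 2100 is divisible by 100 but not 400, so not leap.
Leap years: 9 − 1 = 8.

8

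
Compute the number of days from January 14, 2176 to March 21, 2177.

432

January 2176: 31 − 14 = 17 days remain.
Then 13 full months totalling 394 days.
March 1–21, 2177: 21 days.
Total: 17 + 394 + 21 = 432 days.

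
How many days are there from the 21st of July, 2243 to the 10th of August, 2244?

July 21, 2243 → July 21, 2244: 366 days (2244 is a leap year).
July 2244: 31 − 21 = 10 days remain.
August 1–10, 2244: 10 days.
Residual: 20 days.
Total: 386 days.

386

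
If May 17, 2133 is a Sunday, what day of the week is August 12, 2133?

Wednesday

May 2133: 31 − 17 = 14 days remain.
Then June (30), July (31): 30 + 31 = 61 days.
August 1–12, 2133: 12 days.
Total: 14 + 61 + 12 = 87 days.
87 mod 7 = 3, so 3 days after Sunday is Wednesday.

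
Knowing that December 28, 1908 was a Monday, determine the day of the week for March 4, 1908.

Wednesday

Count forward from the earlier date (March 4, 1908) to the later (December 28, 1908):
March 1908: 31 − 4 = 27 days remain.
Then April (30), May (31), June (30), July (31), August (31), September (30), October (31), November (30): 30 + 31 + 30 + 31 + 31 + 30 + 31 + 30 = 244 days.
December 1–28, 1908: 28 days.
Total: 27 + 244 + 28 = 299 days.
299 mod 7 = 5, so 5 days before Monday is Wednesday.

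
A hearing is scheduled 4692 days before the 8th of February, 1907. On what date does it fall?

the 4th of April, 1894

Count 4692 days before February 8, 1907:
From April 4, 1894 to April 4, 1906: 12 years, of which 2 contain a Feb 29 — 10×365 + 2×366 = 4382 days.
(1900 is not a leap year (divisible by 100 but not 400).)
April 1906: 30 − 4 = 26 days remain.
Then 9 full months totalling 276 days.
February 1–8, 1907: 8 days (1907 is not a leap year).
Residual: 310 days.
Total: 4692 days.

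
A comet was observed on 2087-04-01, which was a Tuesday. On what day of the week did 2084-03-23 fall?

Thursday

Count forward from the earlier date (March 23, 2084) to the later (April 1, 2087):
March 23, 2084 → March 23, 2085: 365 days.
March 23, 2085 → March 23, 2086: 365 days.
March 23, 2086 → March 23, 2087: 365 days.
March 2087: 31 − 23 = 8 days remain.
April 1, 2087: 1 day.
Residual: 9 days.
Total: 1104 days.
1104 mod 7 = 5, so 5 days before Tuesday is Thursday.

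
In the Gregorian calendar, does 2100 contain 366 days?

2100 is not a leap year (divisible by 100 but not 400).

No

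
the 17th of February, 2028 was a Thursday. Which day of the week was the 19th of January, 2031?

Day-of-year of February 17, 2028: 48.
Day-of-year of January 19, 2031: 19.
2028 has 366 days, so 366 − 48 = 318 days remain in 2028.
Full years: 2029: 365; 2030: 365. Sum = 730.
Total: 318 + 730 + 19 = 1067 days.
1067 mod 7 = 3, so 3 days after Thursday is Sunday.

Sunday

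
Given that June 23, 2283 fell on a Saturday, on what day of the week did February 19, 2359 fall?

From June 23, 2283 to June 23, 2358: 75 years, of which 18 contain a Feb 29 — 57×365 + 18×366 = 27393 days.
(2300 is not a leap year (divisible by 100 but not 400).)
June 2358: 30 − 23 = 7 days remain.
Then July (31), August (31), September (30), October (31), November (30), December (31), January (31): 31 + 31 + 30 + 31 + 30 + 31 + 31 = 215 days.
February 1–19, 2359: 19 days (2359 is not a leap year).
Residual: 241 days.
Total: 27634 days.
27634 mod 7 = 5, so 5 days after Saturday is Thursday.

Thursday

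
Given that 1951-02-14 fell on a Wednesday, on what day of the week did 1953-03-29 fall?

Sunday

February 14, 1951 → February 14, 1952: 365 days.
February 14, 1952 → February 14, 1953: 366 days (1952 is a leap year).
February 1953: 28 − 14 = 14 days remain (1953 is not a leap year, so February has 28 days).
March 1–29, 1953: 29 days.
Residual: 43 days.
Total: 774 days.
774 mod 7 = 4, so 4 days after Wednesday is Sunday.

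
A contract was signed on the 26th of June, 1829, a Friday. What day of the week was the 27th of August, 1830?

Friday

Day-of-year of June 26, 1829: 177.
Day-of-year of August 27, 1830: 239.
1829 has 365 days, so 365 − 177 = 188 days remain in 1829.
Total: 188 + 239 = 427 days.
427 is a multiple of 7, so the 27th of August, 1830 falls on the same weekday: Friday.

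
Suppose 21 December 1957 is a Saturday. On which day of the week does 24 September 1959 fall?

December 21, 1957 → December 21, 1958: 365 days.
December 1958: 31 − 21 = 10 days remain.
Then January (31), February 1959 (28), March (31), April (30), May (31), June (30), July (31), August (31): 31 + 28 + 31 + 30 + 31 + 30 + 31 + 31 = 243 days.
September 1–24, 1959: 24 days.
Residual: 277 days.
Total: 642 days.
642 mod 7 = 5, so 5 days after Saturday is Thursday.

Thursday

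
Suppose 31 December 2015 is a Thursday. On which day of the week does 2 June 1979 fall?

Count forward from the earlier date (June 2, 1979) to the later (December 31, 2015):
From June 2, 1979 to June 2, 2015: 36 years, of which 9 contain a Feb 29 — 27×365 + 9×366 = 13149 days.
(2000 is a leap year (divisible by 400).)
June 2015: 30 − 2 = 28 days remain.
Then July (31), August (31), September (30), October (31), November (30): 31 + 31 + 30 + 31 + 30 = 153 days.
December 1–31, 2015: 31 days.
Residual: 212 days.
Total: 13361 days.
13361 mod 7 = 5, so 5 days before Thursday is Saturday.

Saturday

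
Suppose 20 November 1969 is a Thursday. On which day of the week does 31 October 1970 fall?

November 1969: 30 − 20 = 10 days remain.
Then 10 full months totalling 304 days.
October 1–31, 1970: 31 days.
Total: 10 + 304 + 31 = 345 days.
345 mod 7 = 2, so 2 days after Thursday is Saturday.

Saturday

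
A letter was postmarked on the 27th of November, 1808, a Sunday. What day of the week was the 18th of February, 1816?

Sunday

Day-of-year of November 27, 1808: 332.
Day-of-year of February 18, 1816: 49.
1808 has 366 days, so 366 − 332 = 34 days remain in 1808.
Full years 1809–1815: 6 common + 1 leap = 6×365 + 1×366 = 2556 days.
Total: 34 + 2556 + 49 = 2639 days.
2639 is a multiple of 7, so the 18th of February, 1816 falls on the same weekday: Sunday.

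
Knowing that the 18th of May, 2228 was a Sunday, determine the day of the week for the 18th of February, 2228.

Count forward from the earlier date (February 18, 2228) to the later (May 18, 2228):
February 2228: 29 − 18 = 11 days remain (2228 is a leap year, so February has 29 days).
Then March (31), April (30): 31 + 30 = 61 days.
May 1–18, 2228: 18 days.
Total: 11 + 61 + 18 = 90 days.
90 mod 7 = 6, so 6 days before Sunday is Monday.

Monday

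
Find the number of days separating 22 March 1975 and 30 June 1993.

6675

Day-of-year of March 22, 1975: 81.
Day-of-year of June 30, 1993: 181.
1975 has 365 days, so 365 − 81 = 284 days remain in 1975.
Full years 1976–1992: 12 common + 5 leap = 12×365 + 5×366 = 6210 days.
Total: 284 + 6210 + 181 = 6675 days.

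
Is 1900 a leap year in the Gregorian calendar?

No

1900 is not a leap year (divisible by 100 but not 400).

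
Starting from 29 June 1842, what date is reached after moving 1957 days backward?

18 February 1837

Count 1957 days before June 29, 1842:
Day-of-year of February 18, 1837: 49.
Day-of-year of June 29, 1842: 180.
1837 has 365 days, so 365 − 49 = 316 days remain in 1837.
Full years: 1838: 365; 1839: 365; 1840: 366; 1841: 365. Sum = 1461.
Total: 316 + 1461 + 180 = 1957 days.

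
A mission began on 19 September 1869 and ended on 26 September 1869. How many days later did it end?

Within September 1869: 26 − 19 = 7 days.

7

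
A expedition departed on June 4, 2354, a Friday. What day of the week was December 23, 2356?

Sunday

Day-of-year of June 4, 2354: 155.
Day-of-year of December 23, 2356: 358.
2354 has 365 days, so 365 − 155 = 210 days remain in 2354.
Full years: 2355: 365. Sum = 365.
Total: 210 + 365 + 358 = 933 days.
933 mod 7 = 2, so 2 days after Friday is Sunday.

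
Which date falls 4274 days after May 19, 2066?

January 30, 2078

Count 4274 days after May 19, 2066:
Day-of-year of May 19, 2066: 139.
Day-of-year of January 30, 2078: 30.
2066 has 365 days, so 365 − 139 = 226 days remain in 2066.
Full years 2067–2077: 8 common + 3 leap = 8×365 + 3×366 = 4018 days.
Total: 226 + 4018 + 30 = 4274 days.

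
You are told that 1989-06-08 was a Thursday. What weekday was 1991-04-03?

Wednesday

June 8, 1989 → June 8, 1990: 365 days.
June 1990: 30 − 8 = 22 days remain.
Then 9 full months totalling 274 days.
April 1–3, 1991: 3 days.
Residual: 299 days.
Total: 664 days.
664 mod 7 = 6, so 6 days after Thursday is Wednesday.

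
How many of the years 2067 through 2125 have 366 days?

14

Years divisible by 4: 2068, 2072, …, 2124 — 15 in all.
Of these, 2100 is divisible by 100 but not 400, so not leap.
Leap years: 15 − 1 = 14.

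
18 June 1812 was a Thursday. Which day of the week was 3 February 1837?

Friday

Day-of-year of June 18, 1812: 170.
Day-of-year of February 3, 1837: 34.
1812 has 366 days, so 366 − 170 = 196 days remain in 1812.
Full years 1813–1836: 18 common + 6 leap = 18×365 + 6×366 = 8766 days.
Total: 196 + 8766 + 34 = 8996 days.
8996 mod 7 = 1, so 1 day after Thursday is Friday.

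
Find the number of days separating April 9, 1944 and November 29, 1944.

April 1944: 30 − 9 = 21 days remain.
Then May (31), June (30), July (31), August (31), September (30), October (31): 31 + 30 + 31 + 31 + 30 + 31 = 184 days.
November 1–29, 1944: 29 days.
Total: 21 + 184 + 29 = 234 days.

234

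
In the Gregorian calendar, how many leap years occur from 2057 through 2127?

Years divisible by 4: 2060, 2064, …, 2124 — 17 in all.
Of these, 2100 is divisible by 100 but not 400, so not leap.
Leap years: 17 − 1 = 16.

16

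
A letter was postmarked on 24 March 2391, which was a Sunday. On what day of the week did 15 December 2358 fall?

Count forward from the earlier date (December 15, 2358) to the later (March 24, 2391):
Day-of-year of December 15, 2358: 349.
Day-of-year of March 24, 2391: 83.
2358 has 365 days, so 365 − 349 = 16 days remain in 2358.
Full years 2359–2390: 24 common + 8 leap = 24×365 + 8×366 = 11688 days.
Total: 16 + 11688 + 83 = 11787 days.
11787 mod 7 = 6, so 6 days before Sunday is Monday.

Monday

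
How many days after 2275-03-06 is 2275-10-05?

213

March 2275: 31 − 6 = 25 days remain.
Then April (30), May (31), June (30), July (31), August (31), September (30): 30 + 31 + 30 + 31 + 31 + 30 = 183 days.
October 1–5, 2275: 5 days.
Total: 25 + 183 + 5 = 213 days.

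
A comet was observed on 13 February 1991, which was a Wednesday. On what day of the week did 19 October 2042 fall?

Sunday

From February 13, 1991 to February 13, 2042: 51 years, of which 13 contain a Feb 29 — 38×365 + 13×366 = 18628 days.
(2000 is a leap year (divisible by 400).)
February 2042: 28 − 13 = 15 days remain (2042 is not a leap year, so February has 28 days).
Then March (31), April (30), May (31), June (30), July (31), August (31), September (30): 31 + 30 + 31 + 30 + 31 + 31 + 30 = 214 days.
October 1–19, 2042: 19 days.
Residual: 248 days.
Total: 18876 days.
18876 mod 7 = 4, so 4 days after Wednesday is Sunday.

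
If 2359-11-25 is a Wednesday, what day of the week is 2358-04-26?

Count forward from the earlier date (April 26, 2358) to the later (November 25, 2359):
April 26, 2358 → April 26, 2359: 365 days.
April 2359: 30 − 26 = 4 days remain.
Then May (31), June (30), July (31), August (31), September (30), October (31): 31 + 30 + 31 + 31 + 30 + 31 = 184 days.
November 1–25, 2359: 25 days.
Residual: 213 days.
Total: 578 days.
578 mod 7 = 4, so 4 days before Wednesday is Saturday.

Saturday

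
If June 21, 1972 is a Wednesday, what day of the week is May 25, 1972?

Thursday

Count forward from the earlier date (May 25, 1972) to the later (June 21, 1972):
May 1972: 31 − 25 = 6 days remain.
June 1–21, 1972: 21 days.
Total: 6 + 21 = 27 days.
27 mod 7 = 6, so 6 days before Wednesday is Thursday.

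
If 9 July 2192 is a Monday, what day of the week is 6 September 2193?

July 9, 2192 → July 9, 2193: 365 days.
July 2193: 31 − 9 = 22 days remain.
Then August (31): 31 days.
September 1–6, 2193: 6 days.
Residual: 59 days.
Total: 424 days.
424 mod 7 = 4, so 4 days after Monday is Friday.

Friday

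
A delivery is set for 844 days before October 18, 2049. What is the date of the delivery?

June 27, 2047

Count 844 days before October 18, 2049:
Day-of-year of June 27, 2047: 178.
Day-of-year of October 18, 2049: 291.
2047 has 365 days, so 365 − 178 = 187 days remain in 2047.
Full years: 2048: 366. Sum = 366.
Total: 187 + 366 + 291 = 844 days.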